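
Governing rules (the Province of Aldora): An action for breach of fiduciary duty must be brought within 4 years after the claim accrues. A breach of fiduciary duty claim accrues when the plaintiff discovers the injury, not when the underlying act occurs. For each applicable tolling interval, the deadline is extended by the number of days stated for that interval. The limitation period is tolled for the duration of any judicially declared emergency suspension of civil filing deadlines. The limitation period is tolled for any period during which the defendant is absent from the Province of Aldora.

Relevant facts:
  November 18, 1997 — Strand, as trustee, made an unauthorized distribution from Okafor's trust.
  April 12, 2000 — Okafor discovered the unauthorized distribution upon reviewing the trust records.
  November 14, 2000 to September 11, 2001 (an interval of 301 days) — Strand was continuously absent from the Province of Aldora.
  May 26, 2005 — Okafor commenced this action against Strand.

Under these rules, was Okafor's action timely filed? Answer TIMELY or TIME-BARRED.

TIME-BARRED

Under the discovery rule, the claim accrued on April 12, 2000, when Okafor discovered the injury — not on the November 18, 1997 date of the underlying act.
The untolled deadline — 4 years after April 12, 2000 — is April 12, 2004.
The period was tolled for 301 days by the defendant's absence from the jurisdiction (November 14, 2000 to September 11, 2001), pushing the deadline to February 7, 2005.
The May 26, 2005 filing falls after the February 7, 2005 deadline; the claim is time-barred.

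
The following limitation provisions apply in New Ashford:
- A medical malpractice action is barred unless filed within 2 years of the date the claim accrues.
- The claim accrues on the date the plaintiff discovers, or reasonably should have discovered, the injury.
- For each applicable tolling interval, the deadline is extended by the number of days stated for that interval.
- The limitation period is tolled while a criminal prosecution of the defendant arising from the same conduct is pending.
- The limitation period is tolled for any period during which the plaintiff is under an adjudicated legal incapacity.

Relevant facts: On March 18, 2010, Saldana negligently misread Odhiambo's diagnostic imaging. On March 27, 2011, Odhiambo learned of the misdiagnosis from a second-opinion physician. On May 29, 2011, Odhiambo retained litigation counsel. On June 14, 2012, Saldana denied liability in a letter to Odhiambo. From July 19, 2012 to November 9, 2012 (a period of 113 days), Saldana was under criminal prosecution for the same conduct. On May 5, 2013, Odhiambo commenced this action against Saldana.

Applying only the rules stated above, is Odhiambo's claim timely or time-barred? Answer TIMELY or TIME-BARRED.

TIMELY

Under the discovery rule, the claim accrued on March 27, 2011, when Odhiambo discovered the injury — not on the March 18, 2010 date of the underlying act.
2 years from March 27, 2011 is March 27, 2013.
The period was tolled for 113 days by the pending criminal prosecution (July 19, 2012 to November 9, 2012), pushing the deadline to July 18, 2013.
The other events in the timeline have no effect on the limitation period under the stated rules.
Odhiambo filed on May 5, 2013, before the July 18, 2013 deadline, so the action is timely.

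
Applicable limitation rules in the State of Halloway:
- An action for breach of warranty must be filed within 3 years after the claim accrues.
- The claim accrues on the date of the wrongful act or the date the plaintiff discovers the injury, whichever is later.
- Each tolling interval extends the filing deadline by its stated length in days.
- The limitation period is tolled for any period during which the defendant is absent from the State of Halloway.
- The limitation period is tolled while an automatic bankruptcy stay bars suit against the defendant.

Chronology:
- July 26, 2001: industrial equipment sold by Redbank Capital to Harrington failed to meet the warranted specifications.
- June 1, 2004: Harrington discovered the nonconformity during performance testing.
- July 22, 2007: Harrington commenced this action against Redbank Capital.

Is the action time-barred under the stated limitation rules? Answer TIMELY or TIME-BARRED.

TIME-BARRED

The claim accrued on June 1, 2004 — the later of the July 26, 2001 act and the June 1, 2004 discovery.
3 years from June 1, 2004 is June 1, 2007.
The July 22, 2007 filing falls after the June 1, 2007 deadline; the claim is time-barred.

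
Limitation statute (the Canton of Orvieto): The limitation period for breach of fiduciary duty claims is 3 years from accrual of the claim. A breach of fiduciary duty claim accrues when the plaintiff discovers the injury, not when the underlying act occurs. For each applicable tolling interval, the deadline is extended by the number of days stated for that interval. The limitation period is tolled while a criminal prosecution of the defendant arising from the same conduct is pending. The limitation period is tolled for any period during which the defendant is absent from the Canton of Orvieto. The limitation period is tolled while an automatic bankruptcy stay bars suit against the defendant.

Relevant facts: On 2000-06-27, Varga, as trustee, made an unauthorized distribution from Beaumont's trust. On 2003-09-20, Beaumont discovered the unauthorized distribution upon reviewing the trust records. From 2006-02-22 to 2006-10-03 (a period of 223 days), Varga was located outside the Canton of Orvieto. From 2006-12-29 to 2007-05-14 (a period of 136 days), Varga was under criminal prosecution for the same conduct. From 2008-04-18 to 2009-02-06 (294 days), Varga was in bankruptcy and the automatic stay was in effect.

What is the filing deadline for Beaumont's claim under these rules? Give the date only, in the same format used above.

Accrual is tied to discovery, so the period began on 2003-09-20 rather than on 2000-06-27 when the act occurred.
3 years from 2003-09-20 is 2006-09-20.
The period was tolled for 223 days by the defendant's absence from the jurisdiction (2006-02-22 to 2006-10-03), pushing the deadline to 2007-05-01.
The period was tolled for 136 days by the pending criminal prosecution (2006-12-29 to 2007-05-14), pushing the deadline to 2007-09-14.
By the time the automatic bankruptcy stay began on 2008-04-18, the limitation period had already expired on 2007-09-14; that interval cannot revive it.

2007-09-14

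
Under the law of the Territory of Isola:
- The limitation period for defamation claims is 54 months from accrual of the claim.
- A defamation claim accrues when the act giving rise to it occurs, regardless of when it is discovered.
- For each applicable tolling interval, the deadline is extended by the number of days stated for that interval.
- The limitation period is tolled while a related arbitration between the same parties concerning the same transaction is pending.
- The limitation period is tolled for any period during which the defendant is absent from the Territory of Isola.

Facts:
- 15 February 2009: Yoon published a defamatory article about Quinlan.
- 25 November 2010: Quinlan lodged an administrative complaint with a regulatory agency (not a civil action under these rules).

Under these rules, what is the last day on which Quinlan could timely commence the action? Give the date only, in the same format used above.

15 August 2013

The claim accrued on 15 February 2009, when the wrongful act occurred.
54 months from 15 February 2009 is 15 August 2013.
The other events in the timeline have no effect on the limitation period under the stated rules.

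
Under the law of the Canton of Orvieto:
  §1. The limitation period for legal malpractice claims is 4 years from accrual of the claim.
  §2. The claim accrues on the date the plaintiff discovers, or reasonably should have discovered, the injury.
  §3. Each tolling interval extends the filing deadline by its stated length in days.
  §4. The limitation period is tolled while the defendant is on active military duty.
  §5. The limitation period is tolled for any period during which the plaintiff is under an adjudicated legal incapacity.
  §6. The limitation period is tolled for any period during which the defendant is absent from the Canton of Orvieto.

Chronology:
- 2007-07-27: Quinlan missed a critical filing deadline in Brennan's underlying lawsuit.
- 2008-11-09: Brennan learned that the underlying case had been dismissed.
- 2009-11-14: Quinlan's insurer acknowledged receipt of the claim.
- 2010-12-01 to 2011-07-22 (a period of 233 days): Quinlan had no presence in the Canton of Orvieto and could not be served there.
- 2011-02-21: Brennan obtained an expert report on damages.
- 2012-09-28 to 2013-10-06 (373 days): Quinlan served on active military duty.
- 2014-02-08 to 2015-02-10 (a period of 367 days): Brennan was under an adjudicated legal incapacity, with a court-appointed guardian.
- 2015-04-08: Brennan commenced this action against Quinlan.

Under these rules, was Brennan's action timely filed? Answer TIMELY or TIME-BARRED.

Accrual is tied to discovery, so the period began on 2008-11-09 rather than on 2007-07-27 when the act occurred.
4 years from 2008-11-09 is 2012-11-09.
Because the defendant's absence from the jurisdiction ran from 2010-12-01 to 2011-07-22, the deadline is extended by 233 days to 2013-06-30.
Because the defendant's active military service ran from 2012-09-28 to 2013-10-06, the deadline is extended by 373 days to 2014-07-08.
The plaintiff's legal incapacity from 2014-02-08 to 2015-02-10 tolled the period for 367 days, extending the deadline to 2015-07-10.
Nothing else in the chronology tolls or restarts the period.
The 2015-04-08 filing precedes the 2015-07-10 deadline; the claim is timely.

TIMELY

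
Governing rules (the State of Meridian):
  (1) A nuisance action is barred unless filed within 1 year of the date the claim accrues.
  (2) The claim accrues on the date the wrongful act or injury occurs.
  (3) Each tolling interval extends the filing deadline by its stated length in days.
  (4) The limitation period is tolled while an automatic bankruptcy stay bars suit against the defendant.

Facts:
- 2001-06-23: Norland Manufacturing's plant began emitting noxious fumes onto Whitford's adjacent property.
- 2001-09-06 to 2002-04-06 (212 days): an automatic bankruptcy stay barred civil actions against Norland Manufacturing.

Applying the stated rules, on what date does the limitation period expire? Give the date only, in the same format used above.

The limitation period began to run on 2001-06-23.
Adding the 1 year base period to 2001-06-23 gives a deadline of 2002-06-23, before any tolling.
Because the automatic bankruptcy stay ran from 2001-09-06 to 2002-04-06, the deadline is extended by 212 days to 2003-01-21.

2003-01-21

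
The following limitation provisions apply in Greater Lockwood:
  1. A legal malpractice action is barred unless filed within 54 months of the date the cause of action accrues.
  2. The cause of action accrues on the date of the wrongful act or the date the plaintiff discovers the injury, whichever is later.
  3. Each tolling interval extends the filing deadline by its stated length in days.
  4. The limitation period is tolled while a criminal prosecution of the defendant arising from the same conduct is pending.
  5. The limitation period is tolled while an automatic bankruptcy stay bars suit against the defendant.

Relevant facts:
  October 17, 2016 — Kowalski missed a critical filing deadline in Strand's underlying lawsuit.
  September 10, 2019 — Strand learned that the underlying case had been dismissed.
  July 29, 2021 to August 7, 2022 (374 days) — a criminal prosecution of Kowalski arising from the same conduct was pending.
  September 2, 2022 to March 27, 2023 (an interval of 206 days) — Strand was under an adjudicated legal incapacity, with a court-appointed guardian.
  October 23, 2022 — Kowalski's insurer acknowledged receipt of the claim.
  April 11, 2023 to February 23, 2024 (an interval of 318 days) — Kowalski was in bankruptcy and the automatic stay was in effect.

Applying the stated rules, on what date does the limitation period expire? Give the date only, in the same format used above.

Because discovery on September 10, 2019 post-dates the October 17, 2016 act, accrual under the later-of rule falls on September 10, 2019.
Adding the 54 months base period to September 10, 2019 gives a deadline of March 10, 2024, before any tolling.
The period was tolled for 374 days by the pending criminal prosecution (July 29, 2021 to August 7, 2022), pushing the deadline to March 19, 2025.
Because the automatic bankruptcy stay ran from April 11, 2023 to February 23, 2024, the deadline is extended by 318 days to January 31, 2026.
No stated provision tolls the period for the plaintiff's incapacity, so the interval from September 2, 2022 to March 27, 2023 has no effect on the deadline.
The other events in the timeline have no effect on the limitation period under the stated rules.

January 31, 2026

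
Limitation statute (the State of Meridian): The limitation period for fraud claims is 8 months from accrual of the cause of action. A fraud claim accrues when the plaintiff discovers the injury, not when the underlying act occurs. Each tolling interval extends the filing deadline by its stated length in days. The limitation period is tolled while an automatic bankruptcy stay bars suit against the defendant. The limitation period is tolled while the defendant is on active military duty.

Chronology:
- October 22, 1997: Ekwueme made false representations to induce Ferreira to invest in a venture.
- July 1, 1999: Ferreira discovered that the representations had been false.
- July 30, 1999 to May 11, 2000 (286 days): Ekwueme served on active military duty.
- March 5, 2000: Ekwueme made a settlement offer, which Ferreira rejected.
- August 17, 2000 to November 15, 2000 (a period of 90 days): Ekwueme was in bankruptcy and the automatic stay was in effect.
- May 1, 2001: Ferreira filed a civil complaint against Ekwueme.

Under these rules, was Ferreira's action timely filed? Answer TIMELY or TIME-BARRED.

TIME-BARRED

The claim did not accrue until Ferreira discovered the injury on July 1, 1999; the October 22, 1997 act date does not start the clock under the stated rule.
Adding the 8 months base period to July 1, 1999 gives a deadline of March 1, 2000, before any tolling.
Because the defendant's active military service ran from July 30, 1999 to May 11, 2000, the deadline is extended by 286 days to December 12, 2000.
The period was tolled for 90 days by the automatic bankruptcy stay (August 17, 2000 to November 15, 2000), pushing the deadline to March 12, 2001.
None of the other events listed affects the running of the period under the stated rules.
Ferreira filed on May 1, 2001, after the March 12, 2001 deadline, so the action is time-barred.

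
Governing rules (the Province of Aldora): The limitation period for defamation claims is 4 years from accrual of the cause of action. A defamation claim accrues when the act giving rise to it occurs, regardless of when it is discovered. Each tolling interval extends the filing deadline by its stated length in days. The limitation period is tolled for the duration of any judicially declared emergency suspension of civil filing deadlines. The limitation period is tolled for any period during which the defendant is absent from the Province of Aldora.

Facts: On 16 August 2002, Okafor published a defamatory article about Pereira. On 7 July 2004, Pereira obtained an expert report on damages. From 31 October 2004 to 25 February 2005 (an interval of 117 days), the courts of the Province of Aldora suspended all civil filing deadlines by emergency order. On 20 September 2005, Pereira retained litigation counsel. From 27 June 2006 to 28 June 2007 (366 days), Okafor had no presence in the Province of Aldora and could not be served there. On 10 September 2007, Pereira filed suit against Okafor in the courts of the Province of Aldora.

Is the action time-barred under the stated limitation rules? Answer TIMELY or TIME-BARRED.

TIMELY

The limitation period began to run on 16 August 2002.
The untolled deadline — 4 years after 16 August 2002 — is 16 August 2006.
The emergency suspension of filing deadlines from 31 October 2004 to 25 February 2005 tolled the period for 117 days, extending the deadline to 11 December 2006.
Because the defendant's absence from the jurisdiction ran from 27 June 2006 to 28 June 2007, the deadline is extended by 366 days to 12 December 2007.
Nothing else in the chronology tolls or restarts the period.
Filing on 10 September 2007 beat the 12 December 2007 deadline — the action is timely.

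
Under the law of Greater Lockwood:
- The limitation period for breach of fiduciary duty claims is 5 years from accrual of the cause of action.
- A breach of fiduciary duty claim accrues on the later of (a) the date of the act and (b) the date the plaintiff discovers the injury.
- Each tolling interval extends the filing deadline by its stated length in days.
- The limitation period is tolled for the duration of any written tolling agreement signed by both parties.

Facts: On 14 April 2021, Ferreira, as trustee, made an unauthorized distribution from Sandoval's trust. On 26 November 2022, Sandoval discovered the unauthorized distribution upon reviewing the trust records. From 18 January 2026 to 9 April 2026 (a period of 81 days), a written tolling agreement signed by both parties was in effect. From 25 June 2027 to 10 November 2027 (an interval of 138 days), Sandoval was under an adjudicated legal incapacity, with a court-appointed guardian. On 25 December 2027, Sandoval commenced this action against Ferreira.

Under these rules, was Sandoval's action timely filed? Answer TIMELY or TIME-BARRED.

Because discovery on 26 November 2022 post-dates the 14 April 2021 act, accrual under the later-of rule falls on 26 November 2022.
The untolled deadline — 5 years after 26 November 2022 — is 26 November 2027.
Because the written tolling agreement ran from 18 January 2026 to 9 April 2026, the deadline is extended by 81 days to 15 February 2028.
Although the plaintiff's incapacity ran from 25 June 2027 to 10 November 2027, the stated rules do not make that a tolling event, so it is disregarded.
Sandoval filed on 25 December 2027, before the 15 February 2028 deadline, so the action is timely.

TIMELY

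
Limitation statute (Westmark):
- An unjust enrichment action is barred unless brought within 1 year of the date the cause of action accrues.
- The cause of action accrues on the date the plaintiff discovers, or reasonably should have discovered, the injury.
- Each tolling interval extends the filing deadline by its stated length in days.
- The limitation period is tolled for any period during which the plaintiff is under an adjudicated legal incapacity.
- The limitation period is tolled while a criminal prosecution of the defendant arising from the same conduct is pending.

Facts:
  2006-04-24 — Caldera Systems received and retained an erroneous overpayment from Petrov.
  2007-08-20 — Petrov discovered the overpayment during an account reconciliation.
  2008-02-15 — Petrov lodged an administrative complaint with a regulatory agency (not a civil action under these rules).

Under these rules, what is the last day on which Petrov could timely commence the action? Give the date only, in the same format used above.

2008-08-20

The claim did not accrue until Petrov discovered the injury on 2007-08-20; the 2006-04-24 act date does not start the clock under the stated rule.
The untolled deadline — 1 year after 2007-08-20 — is 2008-08-20.
Nothing else in the chronology tolls or restarts the period.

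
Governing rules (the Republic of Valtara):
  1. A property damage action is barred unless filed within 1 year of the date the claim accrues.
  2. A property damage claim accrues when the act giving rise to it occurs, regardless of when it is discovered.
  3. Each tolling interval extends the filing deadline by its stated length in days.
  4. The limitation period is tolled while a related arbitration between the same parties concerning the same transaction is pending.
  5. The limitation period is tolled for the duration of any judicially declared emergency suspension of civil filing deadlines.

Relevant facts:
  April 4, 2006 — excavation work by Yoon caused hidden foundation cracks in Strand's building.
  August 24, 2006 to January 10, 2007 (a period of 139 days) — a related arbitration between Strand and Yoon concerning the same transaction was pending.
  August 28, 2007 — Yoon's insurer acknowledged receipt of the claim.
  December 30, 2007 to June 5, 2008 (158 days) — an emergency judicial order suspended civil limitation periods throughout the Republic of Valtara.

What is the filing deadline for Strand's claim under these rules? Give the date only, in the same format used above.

The claim accrued on April 4, 2006, when the wrongful act occurred.
The untolled deadline — 1 year after April 4, 2006 — is April 4, 2007.
The pending related arbitration from August 24, 2006 to January 10, 2007 tolled the period for 139 days, extending the deadline to August 21, 2007.
The emergency suspension of filing deadlines from December 30, 2007 to June 5, 2008 began after the period had already run on August 21, 2007, so it has no tolling effect.
None of the other events listed affects the running of the period under the stated rules.

August 21, 2007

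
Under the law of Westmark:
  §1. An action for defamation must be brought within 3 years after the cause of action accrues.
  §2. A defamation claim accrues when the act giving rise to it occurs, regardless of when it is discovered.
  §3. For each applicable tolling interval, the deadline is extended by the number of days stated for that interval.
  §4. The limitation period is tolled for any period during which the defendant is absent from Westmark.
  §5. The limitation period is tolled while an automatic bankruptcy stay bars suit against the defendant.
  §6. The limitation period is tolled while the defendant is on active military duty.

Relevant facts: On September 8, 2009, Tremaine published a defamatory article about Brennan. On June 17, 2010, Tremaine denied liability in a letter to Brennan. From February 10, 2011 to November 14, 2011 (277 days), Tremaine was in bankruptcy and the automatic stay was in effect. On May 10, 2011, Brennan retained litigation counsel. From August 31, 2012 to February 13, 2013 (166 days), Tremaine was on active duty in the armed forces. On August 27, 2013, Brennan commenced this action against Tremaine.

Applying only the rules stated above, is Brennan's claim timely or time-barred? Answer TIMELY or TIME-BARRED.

TIMELY

The limitation period began to run on September 8, 2009.
3 years from September 8, 2009 is September 8, 2012.
The period was tolled for 277 days by the automatic bankruptcy stay (February 10, 2011 to November 14, 2011), pushing the deadline to June 12, 2013.
The period was tolled for 166 days by the defendant's active military service (August 31, 2012 to February 13, 2013), pushing the deadline to November 25, 2013.
Nothing else in the chronology tolls or restarts the period.
Brennan filed on August 27, 2013, before the November 25, 2013 deadline, so the action is timely.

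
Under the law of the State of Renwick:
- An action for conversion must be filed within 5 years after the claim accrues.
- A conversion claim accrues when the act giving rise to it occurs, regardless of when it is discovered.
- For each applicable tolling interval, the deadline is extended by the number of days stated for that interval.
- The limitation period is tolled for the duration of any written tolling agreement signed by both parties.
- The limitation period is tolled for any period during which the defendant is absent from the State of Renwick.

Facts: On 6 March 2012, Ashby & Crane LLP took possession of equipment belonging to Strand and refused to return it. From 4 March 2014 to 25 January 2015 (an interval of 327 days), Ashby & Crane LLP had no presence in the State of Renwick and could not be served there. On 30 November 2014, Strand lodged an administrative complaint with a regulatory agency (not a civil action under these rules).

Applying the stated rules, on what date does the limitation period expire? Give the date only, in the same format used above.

27 January 2018

The claim accrued on 6 March 2012, the date of the act.
5 years from 6 March 2012 is 6 March 2017.
The defendant's absence from the jurisdiction from 4 March 2014 to 25 January 2015 tolled the period for 327 days, extending the deadline to 27 January 2018.
Nothing else in the chronology tolls or restarts the period.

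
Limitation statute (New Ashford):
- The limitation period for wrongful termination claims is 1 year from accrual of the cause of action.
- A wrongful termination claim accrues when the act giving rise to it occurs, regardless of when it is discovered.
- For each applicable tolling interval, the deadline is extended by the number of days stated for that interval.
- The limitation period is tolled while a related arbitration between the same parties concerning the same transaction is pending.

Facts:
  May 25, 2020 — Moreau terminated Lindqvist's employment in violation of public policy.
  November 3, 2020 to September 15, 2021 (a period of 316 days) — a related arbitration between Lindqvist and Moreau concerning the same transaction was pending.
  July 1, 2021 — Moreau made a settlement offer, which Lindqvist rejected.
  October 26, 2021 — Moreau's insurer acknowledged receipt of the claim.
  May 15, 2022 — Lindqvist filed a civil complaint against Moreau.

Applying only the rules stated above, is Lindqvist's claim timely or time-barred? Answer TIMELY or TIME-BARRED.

TIME-BARRED

The claim accrued on May 25, 2020, when the wrongful act occurred.
The untolled deadline — 1 year after May 25, 2020 — is May 25, 2021.
The period was tolled for 316 days by the pending related arbitration (November 3, 2020 to September 15, 2021), pushing the deadline to April 6, 2022.
None of the other events listed affects the running of the period under the stated rules.
Filing on May 15, 2022 missed the April 6, 2022 deadline — the action is time-barred.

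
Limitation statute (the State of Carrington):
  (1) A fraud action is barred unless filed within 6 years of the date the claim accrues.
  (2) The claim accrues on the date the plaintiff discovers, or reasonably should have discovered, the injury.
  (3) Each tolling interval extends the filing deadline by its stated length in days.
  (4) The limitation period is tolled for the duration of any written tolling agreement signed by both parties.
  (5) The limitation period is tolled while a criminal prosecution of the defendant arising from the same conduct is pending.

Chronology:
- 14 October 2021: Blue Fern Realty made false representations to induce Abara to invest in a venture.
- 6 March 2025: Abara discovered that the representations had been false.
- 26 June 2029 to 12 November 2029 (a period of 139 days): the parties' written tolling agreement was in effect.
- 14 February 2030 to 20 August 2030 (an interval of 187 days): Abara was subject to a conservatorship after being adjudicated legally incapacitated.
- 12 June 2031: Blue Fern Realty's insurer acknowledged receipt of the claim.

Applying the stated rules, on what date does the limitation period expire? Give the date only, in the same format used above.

23 July 2031

The claim did not accrue until Abara discovered the injury on 6 March 2025; the 14 October 2021 act date does not start the clock under the stated rule.
The untolled deadline — 6 years after 6 March 2025 — is 6 March 2031.
Because the written tolling agreement ran from 26 June 2029 to 12 November 2029, the deadline is extended by 139 days to 23 July 2031.
Although the plaintiff's incapacity ran from 14 February 2030 to 20 August 2030, the stated rules do not make that a tolling event, so it is disregarded.
None of the other events listed affects the running of the period under the stated rules.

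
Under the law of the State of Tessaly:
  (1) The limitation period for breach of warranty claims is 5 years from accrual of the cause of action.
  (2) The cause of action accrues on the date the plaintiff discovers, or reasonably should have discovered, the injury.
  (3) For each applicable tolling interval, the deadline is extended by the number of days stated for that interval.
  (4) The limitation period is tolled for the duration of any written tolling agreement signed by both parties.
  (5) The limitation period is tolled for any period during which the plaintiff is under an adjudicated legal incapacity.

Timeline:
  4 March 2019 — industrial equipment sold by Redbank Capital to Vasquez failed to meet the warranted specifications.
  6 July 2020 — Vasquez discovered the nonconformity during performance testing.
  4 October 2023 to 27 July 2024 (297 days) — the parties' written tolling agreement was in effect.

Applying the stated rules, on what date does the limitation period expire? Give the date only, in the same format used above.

29 April 2026

Under the discovery rule, the claim accrued on 6 July 2020, when Vasquez discovered the injury — not on the 4 March 2019 date of the underlying act.
The untolled deadline — 5 years after 6 July 2020 — is 6 July 2025.
The written tolling agreement from 4 October 2023 to 27 July 2024 tolled the period for 297 days, extending the deadline to 29 April 2026.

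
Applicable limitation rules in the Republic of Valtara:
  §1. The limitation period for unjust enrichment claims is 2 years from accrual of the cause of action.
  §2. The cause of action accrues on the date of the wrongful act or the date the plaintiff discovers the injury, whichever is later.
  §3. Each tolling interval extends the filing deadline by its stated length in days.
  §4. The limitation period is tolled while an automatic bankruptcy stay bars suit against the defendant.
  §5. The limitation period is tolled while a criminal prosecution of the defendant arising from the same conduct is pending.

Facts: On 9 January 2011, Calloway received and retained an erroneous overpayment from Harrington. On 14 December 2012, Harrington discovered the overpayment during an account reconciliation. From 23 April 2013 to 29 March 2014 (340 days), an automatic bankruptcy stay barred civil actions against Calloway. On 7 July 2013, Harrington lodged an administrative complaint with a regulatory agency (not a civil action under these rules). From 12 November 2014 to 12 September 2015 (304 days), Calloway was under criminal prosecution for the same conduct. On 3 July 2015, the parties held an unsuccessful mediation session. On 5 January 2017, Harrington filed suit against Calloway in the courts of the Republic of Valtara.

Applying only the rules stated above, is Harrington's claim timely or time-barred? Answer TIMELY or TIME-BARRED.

Taking the later of the act (9 January 2011) and discovery (14 December 2012), the claim accrued on 14 December 2012.
The untolled deadline — 2 years after 14 December 2012 — is 14 December 2014.
The automatic bankruptcy stay from 23 April 2013 to 29 March 2014 tolled the period for 340 days, extending the deadline to 19 November 2015.
The pending criminal prosecution from 12 November 2014 to 12 September 2015 tolled the period for 304 days, extending the deadline to 18 September 2016.
The other events in the timeline have no effect on the limitation period under the stated rules.
Filing on 5 January 2017 missed the 18 September 2016 deadline — the action is time-barred.

TIME-BARRED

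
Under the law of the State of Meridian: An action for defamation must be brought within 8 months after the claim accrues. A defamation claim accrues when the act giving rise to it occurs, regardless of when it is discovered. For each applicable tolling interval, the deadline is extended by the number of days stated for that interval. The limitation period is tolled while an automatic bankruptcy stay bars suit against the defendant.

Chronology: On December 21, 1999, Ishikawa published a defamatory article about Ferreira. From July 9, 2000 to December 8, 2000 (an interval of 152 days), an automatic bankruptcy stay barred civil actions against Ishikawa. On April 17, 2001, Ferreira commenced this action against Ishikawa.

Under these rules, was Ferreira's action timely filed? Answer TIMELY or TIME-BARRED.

The claim accrued on December 21, 1999, when the wrongful act occurred.
The untolled deadline — 8 months after December 21, 1999 — is August 21, 2000.
Because the automatic bankruptcy stay ran from July 9, 2000 to December 8, 2000, the deadline is extended by 152 days to January 20, 2001.
Ferreira filed on April 17, 2001, after the January 20, 2001 deadline, so the action is time-barred.

TIME-BARRED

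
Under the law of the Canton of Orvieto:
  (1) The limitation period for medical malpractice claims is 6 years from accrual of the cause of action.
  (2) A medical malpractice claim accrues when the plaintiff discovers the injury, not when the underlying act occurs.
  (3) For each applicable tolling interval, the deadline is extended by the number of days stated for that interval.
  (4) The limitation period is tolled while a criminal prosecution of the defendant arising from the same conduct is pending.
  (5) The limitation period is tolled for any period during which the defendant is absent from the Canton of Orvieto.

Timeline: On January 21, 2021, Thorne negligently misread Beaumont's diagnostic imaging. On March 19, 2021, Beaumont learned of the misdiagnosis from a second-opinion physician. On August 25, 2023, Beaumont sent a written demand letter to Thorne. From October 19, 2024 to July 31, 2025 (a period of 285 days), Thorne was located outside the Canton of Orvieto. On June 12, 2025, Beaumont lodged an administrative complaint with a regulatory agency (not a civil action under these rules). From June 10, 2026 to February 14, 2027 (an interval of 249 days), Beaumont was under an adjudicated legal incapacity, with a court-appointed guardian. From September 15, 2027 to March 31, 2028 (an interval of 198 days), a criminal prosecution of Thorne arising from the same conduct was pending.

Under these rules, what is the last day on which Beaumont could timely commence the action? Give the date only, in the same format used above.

July 14, 2028

Accrual is tied to discovery, so the period began on March 19, 2021 rather than on January 21, 2021 when the act occurred.
Adding the 6 years base period to March 19, 2021 gives a deadline of March 19, 2027, before any tolling.
Because the defendant's absence from the jurisdiction ran from October 19, 2024 to July 31, 2025, the deadline is extended by 285 days to December 29, 2027.
The pending criminal prosecution from September 15, 2027 to March 31, 2028 tolled the period for 198 days, extending the deadline to July 14, 2028.
No stated provision tolls the period for the plaintiff's incapacity, so the interval from June 10, 2026 to February 14, 2027 has no effect on the deadline.
None of the other events listed affects the running of the period under the stated rules.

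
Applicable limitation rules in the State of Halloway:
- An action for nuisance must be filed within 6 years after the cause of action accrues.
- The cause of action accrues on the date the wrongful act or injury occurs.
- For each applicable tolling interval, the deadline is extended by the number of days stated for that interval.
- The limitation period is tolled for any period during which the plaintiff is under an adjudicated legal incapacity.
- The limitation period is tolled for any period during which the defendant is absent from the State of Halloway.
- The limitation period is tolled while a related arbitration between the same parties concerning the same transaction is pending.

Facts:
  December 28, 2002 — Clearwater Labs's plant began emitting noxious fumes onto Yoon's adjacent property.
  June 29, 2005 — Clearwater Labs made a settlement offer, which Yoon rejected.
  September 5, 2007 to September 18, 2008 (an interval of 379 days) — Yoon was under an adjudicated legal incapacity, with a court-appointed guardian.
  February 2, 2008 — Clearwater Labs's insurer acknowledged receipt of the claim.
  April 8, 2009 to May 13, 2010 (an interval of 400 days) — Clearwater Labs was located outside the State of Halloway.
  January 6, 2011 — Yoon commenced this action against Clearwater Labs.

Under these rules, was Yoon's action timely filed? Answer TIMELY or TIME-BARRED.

TIMELY

The limitation period began to run on December 28, 2002.
The untolled deadline — 6 years after December 28, 2002 — is December 28, 2008.
The period was tolled for 379 days by the plaintiff's legal incapacity (September 5, 2007 to September 18, 2008), pushing the deadline to January 11, 2010.
The defendant's absence from the jurisdiction from April 8, 2009 to May 13, 2010 tolled the period for 400 days, extending the deadline to February 15, 2011.
Nothing else in the chronology tolls or restarts the period.
Filing on January 6, 2011 beat the February 15, 2011 deadline — the action is timely.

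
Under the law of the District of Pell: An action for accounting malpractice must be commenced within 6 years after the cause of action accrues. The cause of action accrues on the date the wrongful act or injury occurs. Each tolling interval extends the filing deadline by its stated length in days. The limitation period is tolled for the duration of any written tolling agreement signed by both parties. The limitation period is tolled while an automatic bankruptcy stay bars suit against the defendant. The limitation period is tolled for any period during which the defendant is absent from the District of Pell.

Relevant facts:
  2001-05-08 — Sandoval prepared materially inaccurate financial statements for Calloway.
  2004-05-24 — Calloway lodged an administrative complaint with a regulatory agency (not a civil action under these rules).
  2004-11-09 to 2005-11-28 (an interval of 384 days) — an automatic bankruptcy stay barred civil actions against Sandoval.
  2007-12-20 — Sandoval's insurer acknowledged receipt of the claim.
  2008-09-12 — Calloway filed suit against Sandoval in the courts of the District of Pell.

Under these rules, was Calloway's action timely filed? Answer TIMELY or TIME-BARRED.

The cause of action accrued on 2001-05-08, the date of the act.
Adding the 6 years base period to 2001-05-08 gives a deadline of 2007-05-08, before any tolling.
The automatic bankruptcy stay from 2004-11-09 to 2005-11-28 tolled the period for 384 days, extending the deadline to 2008-05-26.
None of the other events listed affects the running of the period under the stated rules.
The 2008-09-12 filing falls after the 2008-05-26 deadline; the claim is time-barred.

TIME-BARRED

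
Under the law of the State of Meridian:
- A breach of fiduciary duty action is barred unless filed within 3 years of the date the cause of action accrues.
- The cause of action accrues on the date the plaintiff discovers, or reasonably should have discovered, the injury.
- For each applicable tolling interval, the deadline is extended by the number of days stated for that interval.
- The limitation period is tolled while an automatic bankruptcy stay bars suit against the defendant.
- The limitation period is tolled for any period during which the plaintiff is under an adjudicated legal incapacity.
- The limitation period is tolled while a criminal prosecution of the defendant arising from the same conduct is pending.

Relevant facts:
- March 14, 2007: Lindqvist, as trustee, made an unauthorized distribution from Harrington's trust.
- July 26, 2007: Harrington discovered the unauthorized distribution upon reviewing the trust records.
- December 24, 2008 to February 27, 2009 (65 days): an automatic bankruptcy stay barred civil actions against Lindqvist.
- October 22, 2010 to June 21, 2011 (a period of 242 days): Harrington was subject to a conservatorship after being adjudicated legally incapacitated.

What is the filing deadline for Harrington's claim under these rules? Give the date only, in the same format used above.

September 29, 2010

Under the discovery rule, the claim accrued on July 26, 2007, when Harrington discovered the injury — not on the March 14, 2007 date of the underlying act.
Adding the 3 years base period to July 26, 2007 gives a deadline of July 26, 2010, before any tolling.
Because the automatic bankruptcy stay ran from December 24, 2008 to February 27, 2009, the deadline is extended by 65 days to September 29, 2010.
The plaintiff's legal incapacity from October 22, 2010 to June 21, 2011 began after the period had already run on September 29, 2010, so it has no tolling effect.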